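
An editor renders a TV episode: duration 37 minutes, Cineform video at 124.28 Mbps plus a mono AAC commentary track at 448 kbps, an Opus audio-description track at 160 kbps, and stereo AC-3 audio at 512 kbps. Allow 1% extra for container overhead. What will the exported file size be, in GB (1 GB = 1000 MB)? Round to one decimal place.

35.1 GB

37 min = 2220 s
Audio total: 448 + 160 + 512 = 1120 kbps = 1.120 Mbps.
Total bitrate: 124.28 + 1.120 = 125.400 Mbps.
Stream data: 125.400 Mbps × 2220 s = 278388.0 Mb.
With 1% container overhead: ×1.01.
281,172 Mb ÷ 8 = 35,146 MB → 35.15 GB.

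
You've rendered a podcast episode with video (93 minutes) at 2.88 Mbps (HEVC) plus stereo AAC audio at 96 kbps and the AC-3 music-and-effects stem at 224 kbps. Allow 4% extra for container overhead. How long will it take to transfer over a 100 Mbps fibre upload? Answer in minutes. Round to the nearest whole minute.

93 min = 5580 s
Audio total: 96 + 224 = 320 kbps = 0.320 Mbps.
Total bitrate: 3.200 Mbps.
File: 3.200 Mbps × 5580 s = 17856.0 Mb.
With 4% container overhead: ×1.04. → 18570.2 Mb.
At 100 Mbps: 18570.2 / 100 = 185.7 s ≈ 3.1 minutes.

3 minutes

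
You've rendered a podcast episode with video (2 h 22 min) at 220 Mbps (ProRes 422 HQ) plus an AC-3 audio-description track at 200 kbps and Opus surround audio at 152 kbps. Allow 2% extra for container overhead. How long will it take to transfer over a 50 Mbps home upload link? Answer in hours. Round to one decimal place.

2 h 22 min = 142 min = 8520 s
Audio total: 200 + 152 = 352 kbps = 0.352 Mbps.
Total bitrate: 220.352 Mbps.
File: 220.352 Mbps × 8520 s = 1877399.0 Mb.
With 2% container overhead: ×1.02. → 1914947.0 Mb.
At 50 Mbps: 1914947.0 / 50 = 38298.9 s ≈ 10.6 hours.

10.6 hours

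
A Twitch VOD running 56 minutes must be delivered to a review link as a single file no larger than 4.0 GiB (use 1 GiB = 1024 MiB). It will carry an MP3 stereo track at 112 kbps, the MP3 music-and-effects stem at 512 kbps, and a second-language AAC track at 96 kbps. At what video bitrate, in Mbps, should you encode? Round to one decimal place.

Budget: 4.0 GiB = 34359.7 Mb.
56 min = 3360 s
Total bitrate budget: 34359.7 Mb / 3360 s = 10.226 Mbps.
Audio total: 112 + 512 + 96 = 720 kbps = 0.720 Mbps.
Video: 10.226 − 0.720 = 9.506 Mbps.

9.5 Mbps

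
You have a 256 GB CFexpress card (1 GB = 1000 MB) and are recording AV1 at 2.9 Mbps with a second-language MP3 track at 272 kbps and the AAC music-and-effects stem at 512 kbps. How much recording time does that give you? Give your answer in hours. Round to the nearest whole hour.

Audio total: 272 + 512 = 784 kbps = 0.784 Mbps.
Total bitrate: 2.9 + 0.784 = 3.684 Mbps.
Capacity: 256 GB = 2,048,000 Mb.
Recording time: 2,048,000 / 3.684 = 555,917 s ≈ 154 hours.

154 hours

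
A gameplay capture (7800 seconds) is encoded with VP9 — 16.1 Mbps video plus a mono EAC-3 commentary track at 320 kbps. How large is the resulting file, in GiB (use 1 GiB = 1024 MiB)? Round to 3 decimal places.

14.910 GiB

Audio: 320 kbps = 0.320 Mbps.
Total bitrate: 16.1 + 0.320 = 16.420 Mbps.
Stream data: 16.420 Mbps × 7800 s = 128076.0 Mb.
128,076 Mb = 16,009,500,000 bytes ÷ 1,073,741,824 = 14.91 GiB.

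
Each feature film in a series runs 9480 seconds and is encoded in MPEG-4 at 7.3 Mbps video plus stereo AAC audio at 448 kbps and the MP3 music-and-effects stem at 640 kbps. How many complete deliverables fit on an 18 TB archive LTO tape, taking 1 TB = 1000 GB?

Audio total: 448 + 640 = 1088 kbps = 1.088 Mbps.
Total bitrate: 8.388 Mbps.
Per item: 8.388 Mbps × 9480 s = 79,518 Mb = 9,940 MB.
Capacity: 18 TB = 144,000,000 Mb; 1810.91 items → 1810 complete.

1810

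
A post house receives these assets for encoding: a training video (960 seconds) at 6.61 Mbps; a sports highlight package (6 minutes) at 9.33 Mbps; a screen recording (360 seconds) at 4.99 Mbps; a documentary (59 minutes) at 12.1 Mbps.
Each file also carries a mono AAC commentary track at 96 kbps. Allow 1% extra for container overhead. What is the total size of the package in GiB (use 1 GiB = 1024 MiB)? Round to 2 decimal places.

6.45 GiB

Audio: 96 kbps = 0.096 Mbps.
training video: 6.706 Mbps × 960 s × 1.01 = 6502.1 Mb
sports highlight package: 9.426 Mbps × 360 s × 1.01 = 3427.3 Mb
screen recording: 5.086 Mbps × 360 s × 1.01 = 1849.3 Mb
documentary: 12.196 Mbps × 3540 s × 1.01 = 43605.6 Mb
Total: 55384.3 Mb = 6923.0 MB.
= 6.448 GiB.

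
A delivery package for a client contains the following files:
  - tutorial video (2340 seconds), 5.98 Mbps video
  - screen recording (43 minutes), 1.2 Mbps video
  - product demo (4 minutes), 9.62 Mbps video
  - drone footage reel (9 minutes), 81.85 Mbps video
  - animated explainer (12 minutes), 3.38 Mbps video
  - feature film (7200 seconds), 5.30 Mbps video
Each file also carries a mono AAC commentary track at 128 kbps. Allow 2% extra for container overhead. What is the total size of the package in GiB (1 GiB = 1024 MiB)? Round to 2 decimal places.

Audio: 128 kbps = 0.128 Mbps.
tutorial video: 6.108 Mbps × 2340 s × 1.02 = 14578.6 Mb
screen recording: 1.328 Mbps × 2580 s × 1.02 = 3494.8 Mb
product demo: 9.748 Mbps × 240 s × 1.02 = 2386.3 Mb
drone footage reel: 81.978 Mbps × 540 s × 1.02 = 45153.5 Mb
animated explainer: 3.508 Mbps × 720 s × 1.02 = 2576.3 Mb
feature film: 5.428 Mbps × 7200 s × 1.02 = 39863.2 Mb
Total: 108052.6 Mb = 13506.6 MB.
= 12.58 GiB.

12.58 GiB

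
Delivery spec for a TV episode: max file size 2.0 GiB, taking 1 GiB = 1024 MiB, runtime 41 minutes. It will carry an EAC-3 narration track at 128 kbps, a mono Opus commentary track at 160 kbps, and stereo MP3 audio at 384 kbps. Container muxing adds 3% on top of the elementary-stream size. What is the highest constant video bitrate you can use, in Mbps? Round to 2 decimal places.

Budget: 2.0 GiB = 17179.9 Mb.
Stream payload after overhead: 17179.9 / 1.03 = 16679.5 Mb.
41 min = 2460 s
Total bitrate budget: 16679.5 Mb / 2460 s = 6.780 Mbps.
Audio total: 128 + 160 + 384 = 672 kbps = 0.672 Mbps.
Video: 6.780 − 0.672 = 6.108 Mbps.

6.11 Mbps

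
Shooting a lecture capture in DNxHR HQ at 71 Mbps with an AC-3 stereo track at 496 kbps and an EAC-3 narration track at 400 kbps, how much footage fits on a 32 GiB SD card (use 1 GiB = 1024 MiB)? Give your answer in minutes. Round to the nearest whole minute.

64 minutes

Audio total: 496 + 400 = 896 kbps = 0.896 Mbps.
Total bitrate: 71 + 0.896 = 71.896 Mbps.
Capacity: 32 GiB = 274,878 Mb.
Recording time: 274,878 / 71.896 = 3,823 s ≈ 63.7 minutes.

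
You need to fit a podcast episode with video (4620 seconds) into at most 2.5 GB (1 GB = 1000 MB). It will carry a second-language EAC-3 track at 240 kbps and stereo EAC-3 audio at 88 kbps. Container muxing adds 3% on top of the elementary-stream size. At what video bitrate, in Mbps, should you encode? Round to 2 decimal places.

3.87 Mbps

Budget: 2.5 GB = 20000.0 Mb.
Stream payload after overhead: 20000.0 / 1.03 = 19417.5 Mb.
Total bitrate budget: 19417.5 Mb / 4620 s = 4.203 Mbps.
Audio total: 240 + 88 = 328 kbps = 0.328 Mbps.
Video: 4.203 − 0.328 = 3.875 Mbps.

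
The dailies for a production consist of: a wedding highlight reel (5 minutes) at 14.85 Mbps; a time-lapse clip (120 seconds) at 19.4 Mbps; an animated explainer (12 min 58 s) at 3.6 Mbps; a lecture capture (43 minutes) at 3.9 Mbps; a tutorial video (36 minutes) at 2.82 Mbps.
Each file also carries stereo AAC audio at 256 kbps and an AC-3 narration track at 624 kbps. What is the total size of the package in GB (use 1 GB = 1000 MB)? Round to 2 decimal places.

3.87 GB

Audio total: 256 + 624 = 880 kbps = 0.880 Mbps.
wedding highlight reel: 15.730 Mbps × 300 s = 4719.0 Mb
time-lapse clip: 20.280 Mbps × 120 s = 2433.6 Mb
animated explainer: 4.480 Mbps × 778 s = 3485.4 Mb
lecture capture: 4.780 Mbps × 2580 s = 12332.4 Mb
tutorial video: 3.700 Mbps × 2160 s = 7992.0 Mb
Total: 30962.4 Mb = 3870.3 MB.
= 3.870 GB.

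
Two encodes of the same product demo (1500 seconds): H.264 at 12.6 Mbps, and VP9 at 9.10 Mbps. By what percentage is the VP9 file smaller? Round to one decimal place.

H.264: 12.600 Mbps × 1500 s = 18900.0 Mb = 2.200 GiB.
VP9: 9.100 Mbps × 1500 s = 13650.0 Mb = 1.589 GiB.
Reduction: (1 − 1.589/2.200) × 100 = 27.78%.

27.8%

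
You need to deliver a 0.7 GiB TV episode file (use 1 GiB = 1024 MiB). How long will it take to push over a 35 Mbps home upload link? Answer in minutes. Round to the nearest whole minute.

File: 0.7 GiB = 6013.0 Mb.
At 35 Mbps: 6013.0 / 35 = 171.8 s ≈ 2.86 minutes.

3 minutes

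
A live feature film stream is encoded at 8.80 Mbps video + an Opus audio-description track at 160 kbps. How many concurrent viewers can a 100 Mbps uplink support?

11

Audio: 160 kbps = 0.160 Mbps.
Per-viewer media rate: 8.960 Mbps.
100 Mbps = 100.0 Mbps; 100.0 / 8.960 = 11.16 → 11 viewers.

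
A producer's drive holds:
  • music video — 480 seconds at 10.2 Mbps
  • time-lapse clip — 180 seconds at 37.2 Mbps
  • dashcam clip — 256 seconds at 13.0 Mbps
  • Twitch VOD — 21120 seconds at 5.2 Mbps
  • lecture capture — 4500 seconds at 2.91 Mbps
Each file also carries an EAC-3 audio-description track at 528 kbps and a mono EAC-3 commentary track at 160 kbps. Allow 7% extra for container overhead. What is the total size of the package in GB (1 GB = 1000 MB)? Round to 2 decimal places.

Audio total: 528 + 160 = 688 kbps = 0.688 Mbps.
music video: 10.888 Mbps × 480 s × 1.07 = 5592.1 Mb
time-lapse clip: 37.888 Mbps × 180 s × 1.07 = 7297.2 Mb
dashcam clip: 13.688 Mbps × 256 s × 1.07 = 3749.4 Mb
Twitch VOD: 5.888 Mbps × 21120 s × 1.07 = 133059.4 Mb
lecture capture: 3.598 Mbps × 4500 s × 1.07 = 17324.4 Mb
Total: 167022.5 Mb = 20877.8 MB.
= 20.88 GB.

20.88 GB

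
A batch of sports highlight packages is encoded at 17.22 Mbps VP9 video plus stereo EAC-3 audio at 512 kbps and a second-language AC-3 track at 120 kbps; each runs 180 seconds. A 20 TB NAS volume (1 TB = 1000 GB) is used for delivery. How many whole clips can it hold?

49792

Audio total: 512 + 120 = 632 kbps = 0.632 Mbps.
Total bitrate: 17.852 Mbps.
Per item: 17.852 Mbps × 180 s = 3,213 Mb = 401.7 MB.
Capacity: 20 TB = 160,000,000 Mb; 49792.12 items → 49792 complete.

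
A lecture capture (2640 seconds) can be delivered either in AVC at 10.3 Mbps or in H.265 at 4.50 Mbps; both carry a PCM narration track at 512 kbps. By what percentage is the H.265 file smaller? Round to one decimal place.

53.6%

Audio: 512 kbps = 0.512 Mbps.
AVC: 10.812 Mbps × 2640 s = 28543.7 Mb = 3.568 GB.
H.265: 5.012 Mbps × 2640 s = 13231.7 Mb = 1.654 GB.
Reduction: (1 − 1.654/3.568) × 100 = 53.64%.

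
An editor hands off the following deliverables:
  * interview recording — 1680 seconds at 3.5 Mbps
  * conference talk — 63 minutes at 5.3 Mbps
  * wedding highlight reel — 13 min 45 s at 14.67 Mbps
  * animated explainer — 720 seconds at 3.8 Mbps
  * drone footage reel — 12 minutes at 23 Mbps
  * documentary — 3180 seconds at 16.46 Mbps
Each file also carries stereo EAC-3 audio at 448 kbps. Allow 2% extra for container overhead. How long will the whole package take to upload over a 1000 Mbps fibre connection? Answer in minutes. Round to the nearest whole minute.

Audio: 448 kbps = 0.448 Mbps.
interview recording: 3.948 Mbps × 1680 s × 1.02 = 6765.3 Mb
conference talk: 5.748 Mbps × 3780 s × 1.02 = 22162.0 Mb
wedding highlight reel: 15.118 Mbps × 825 s × 1.02 = 12721.8 Mb
animated explainer: 4.248 Mbps × 720 s × 1.02 = 3119.7 Mb
drone footage reel: 23.448 Mbps × 720 s × 1.02 = 17220.2 Mb
documentary: 16.908 Mbps × 3180 s × 1.02 = 54842.8 Mb
Total: 116831.8 Mb = 14604.0 MB.
At 1000 Mbps: 116831.8 / 1000 = 117 s ≈ 1.95 minutes.

2 minutes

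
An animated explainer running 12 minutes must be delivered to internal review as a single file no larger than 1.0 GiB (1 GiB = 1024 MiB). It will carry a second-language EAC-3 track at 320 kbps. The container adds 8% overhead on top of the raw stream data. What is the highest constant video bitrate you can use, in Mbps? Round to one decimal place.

Budget: 1.0 GiB = 8589.9 Mb.
Stream payload after overhead: 8589.9 / 1.08 = 7953.6 Mb.
12 min = 720 s
Total bitrate budget: 7953.6 Mb / 720 s = 11.047 Mbps.
Audio: 320 kbps = 0.320 Mbps.
Video: 11.047 − 0.320 = 10.727 Mbps.

10.7 Mbps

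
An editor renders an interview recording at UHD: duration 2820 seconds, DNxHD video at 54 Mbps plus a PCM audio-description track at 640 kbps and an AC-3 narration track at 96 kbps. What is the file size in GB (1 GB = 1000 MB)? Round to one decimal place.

Audio total: 640 + 96 = 736 kbps = 0.736 Mbps.
Total bitrate: 54 + 0.736 = 54.736 Mbps.
Stream data: 54.736 Mbps × 2820 s = 154355.5 Mb.
154,356 Mb ÷ 8 = 19,294 MB → 19.29 GB.

19.3 GB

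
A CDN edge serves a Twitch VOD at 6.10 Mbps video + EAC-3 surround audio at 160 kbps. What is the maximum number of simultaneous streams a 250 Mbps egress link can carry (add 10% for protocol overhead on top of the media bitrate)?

Audio: 160 kbps = 0.160 Mbps.
Per-viewer media rate: 6.260 Mbps.
On the wire with 10% overhead: 6.886 Mbps.
250 Mbps = 250.0 Mbps; 250.0 / 6.886 = 36.31 → 36 viewers.

36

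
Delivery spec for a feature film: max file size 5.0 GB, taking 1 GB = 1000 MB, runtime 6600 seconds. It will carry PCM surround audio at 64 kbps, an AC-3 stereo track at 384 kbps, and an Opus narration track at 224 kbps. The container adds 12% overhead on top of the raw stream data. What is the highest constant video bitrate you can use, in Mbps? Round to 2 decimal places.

4.74 Mbps

Budget: 5.0 GB = 40000.0 Mb.
Stream payload after overhead: 40000.0 / 1.12 = 35714.3 Mb.
Total bitrate budget: 35714.3 Mb / 6600 s = 5.411 Mbps.
Audio total: 64 + 384 + 224 = 672 kbps = 0.672 Mbps.
Video: 5.411 − 0.672 = 4.739 Mbps.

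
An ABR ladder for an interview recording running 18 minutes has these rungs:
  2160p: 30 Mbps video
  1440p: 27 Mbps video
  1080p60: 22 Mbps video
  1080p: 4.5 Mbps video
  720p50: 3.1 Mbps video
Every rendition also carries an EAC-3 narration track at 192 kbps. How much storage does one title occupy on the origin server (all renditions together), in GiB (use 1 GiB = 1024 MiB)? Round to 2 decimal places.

11.01 GiB

18 min = 1080 s
Audio: 192 kbps = 0.192 Mbps.
Sum of rendition bitrates: (30+0.192) + (27+0.192) + (22+0.192) + (4.5+0.192) + (3.1+0.192) = 87.560 Mbps.
× 1080 s = 94,565 Mb = 11,821 MB = 11.01 GiB.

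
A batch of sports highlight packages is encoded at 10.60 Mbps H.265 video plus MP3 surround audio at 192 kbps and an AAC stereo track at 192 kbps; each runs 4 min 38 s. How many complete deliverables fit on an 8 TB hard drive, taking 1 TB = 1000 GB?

20959

4 min 38 s = 278 s
Audio total: 192 + 192 = 384 kbps = 0.384 Mbps.
Total bitrate: 10.984 Mbps.
Per item: 10.984 Mbps × 278 s = 3,054 Mb = 381.7 MB.
Capacity: 8 TB = 64,000,000 Mb; 20959.20 items → 20959 complete.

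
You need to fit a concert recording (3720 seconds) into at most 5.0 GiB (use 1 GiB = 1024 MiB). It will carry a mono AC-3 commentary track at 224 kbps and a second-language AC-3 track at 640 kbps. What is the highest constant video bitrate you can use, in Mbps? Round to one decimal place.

10.7 Mbps

Budget: 5.0 GiB = 42949.7 Mb.
Total bitrate budget: 42949.7 Mb / 3720 s = 11.546 Mbps.
Audio total: 224 + 640 = 864 kbps = 0.864 Mbps.
Video: 11.546 − 0.864 = 10.682 Mbps.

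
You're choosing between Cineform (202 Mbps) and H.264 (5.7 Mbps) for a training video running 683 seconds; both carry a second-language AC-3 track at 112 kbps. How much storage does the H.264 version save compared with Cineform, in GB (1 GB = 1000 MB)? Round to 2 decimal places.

16.76 GB

Audio: 112 kbps = 0.112 Mbps.
Cineform: 202.112 Mbps × 683 s = 138042.5 Mb = 17.255 GB.
H.264: 5.812 Mbps × 683 s = 3969.6 Mb = 0.496 GB.
Saving: 17.255 − 0.496 = 16.759 GB.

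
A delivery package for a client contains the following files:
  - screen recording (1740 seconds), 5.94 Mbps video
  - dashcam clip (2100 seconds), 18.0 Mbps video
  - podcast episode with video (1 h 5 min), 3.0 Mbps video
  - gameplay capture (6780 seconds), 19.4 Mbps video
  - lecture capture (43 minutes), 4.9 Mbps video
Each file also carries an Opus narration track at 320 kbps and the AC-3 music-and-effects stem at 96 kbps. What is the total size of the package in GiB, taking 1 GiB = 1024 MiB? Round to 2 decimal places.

24.58 GiB

Audio total: 320 + 96 = 416 kbps = 0.416 Mbps.
screen recording: 6.356 Mbps × 1740 s = 11059.4 Mb
dashcam clip: 18.416 Mbps × 2100 s = 38673.6 Mb
podcast episode with video: 3.416 Mbps × 3900 s = 13322.4 Mb
gameplay capture: 19.816 Mbps × 6780 s = 134352.5 Mb
lecture capture: 5.316 Mbps × 2580 s = 13715.3 Mb
Total: 211123.2 Mb = 26390.4 MB.
= 24.58 GiB.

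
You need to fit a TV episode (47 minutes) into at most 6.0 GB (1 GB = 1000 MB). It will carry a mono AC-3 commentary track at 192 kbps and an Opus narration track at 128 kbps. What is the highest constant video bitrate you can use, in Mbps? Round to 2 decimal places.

16.70 Mbps

Budget: 6.0 GB = 48000.0 Mb.
47 min = 2820 s
Total bitrate budget: 48000.0 Mb / 2820 s = 17.021 Mbps.
Audio total: 192 + 128 = 320 kbps = 0.320 Mbps.
Video: 17.021 − 0.320 = 16.701 Mbps.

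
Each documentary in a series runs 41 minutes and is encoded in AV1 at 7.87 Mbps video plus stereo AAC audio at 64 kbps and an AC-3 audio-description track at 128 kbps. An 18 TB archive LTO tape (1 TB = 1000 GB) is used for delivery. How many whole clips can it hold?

7260

41 min = 2460 s
Audio total: 64 + 128 = 192 kbps = 0.192 Mbps.
Total bitrate: 8.062 Mbps.
Per item: 8.062 Mbps × 2460 s = 19,833 Mb = 2,479 MB.
Capacity: 18 TB = 144,000,000 Mb; 7260.80 items → 7260 complete.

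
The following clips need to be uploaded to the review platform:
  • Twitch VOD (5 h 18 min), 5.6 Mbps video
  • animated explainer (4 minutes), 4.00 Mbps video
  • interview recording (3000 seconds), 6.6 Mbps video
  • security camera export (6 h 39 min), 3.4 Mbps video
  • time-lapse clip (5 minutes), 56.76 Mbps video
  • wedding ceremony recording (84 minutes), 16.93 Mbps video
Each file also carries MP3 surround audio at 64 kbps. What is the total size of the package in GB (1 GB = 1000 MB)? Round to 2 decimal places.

Audio: 64 kbps = 0.064 Mbps.
Twitch VOD: 5.664 Mbps × 19080 s = 108069.1 Mb
animated explainer: 4.064 Mbps × 240 s = 975.4 Mb
interview recording: 6.664 Mbps × 3000 s = 19992.0 Mb
security camera export: 3.464 Mbps × 23940 s = 82928.2 Mb
time-lapse clip: 56.824 Mbps × 300 s = 17047.2 Mb
wedding ceremony recording: 16.994 Mbps × 5040 s = 85649.8 Mb
Total: 314661.6 Mb = 39332.7 MB.
= 39.33 GB.

39.33 GB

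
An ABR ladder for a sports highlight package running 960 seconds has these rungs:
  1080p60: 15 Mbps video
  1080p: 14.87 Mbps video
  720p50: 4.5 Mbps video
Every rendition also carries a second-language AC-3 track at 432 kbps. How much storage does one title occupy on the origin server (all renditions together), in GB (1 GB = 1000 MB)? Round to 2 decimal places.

Audio: 432 kbps = 0.432 Mbps.
Sum of rendition bitrates: (15+0.432) + (14.87+0.432) + (4.5+0.432) = 35.666 Mbps.
× 960 s = 34,239 Mb = 4,280 MB = 4.280 GB.

4.28 GB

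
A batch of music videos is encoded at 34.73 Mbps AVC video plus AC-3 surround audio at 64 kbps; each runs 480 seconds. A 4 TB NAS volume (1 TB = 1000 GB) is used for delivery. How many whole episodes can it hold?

1916

Audio: 64 kbps = 0.064 Mbps.
Total bitrate: 34.794 Mbps.
Per item: 34.794 Mbps × 480 s = 16,701 Mb = 2,088 MB.
Capacity: 4 TB = 32,000,000 Mb; 1916.04 items → 1916 complete.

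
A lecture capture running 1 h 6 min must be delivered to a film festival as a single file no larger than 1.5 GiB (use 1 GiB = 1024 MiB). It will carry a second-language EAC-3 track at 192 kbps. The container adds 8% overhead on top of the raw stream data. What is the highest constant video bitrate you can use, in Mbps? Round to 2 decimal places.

2.82 Mbps

Budget: 1.5 GiB = 12884.9 Mb.
Stream payload after overhead: 12884.9 / 1.08 = 11930.5 Mb.
1 h 6 min = 66 min = 3960 s
Total bitrate budget: 11930.5 Mb / 3960 s = 3.013 Mbps.
Audio: 192 kbps = 0.192 Mbps.
Video: 3.013 − 0.192 = 2.821 Mbps.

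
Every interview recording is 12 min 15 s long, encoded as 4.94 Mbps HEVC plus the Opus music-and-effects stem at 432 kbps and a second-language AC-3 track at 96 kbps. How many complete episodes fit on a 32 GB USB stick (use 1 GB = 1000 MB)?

12 min 15 s = 735 s
Audio total: 432 + 96 = 528 kbps = 0.528 Mbps.
Total bitrate: 5.468 Mbps.
Per item: 5.468 Mbps × 735 s = 4,019 Mb = 502.4 MB.
Capacity: 32 GB = 256,000 Mb; 63.70 items → 63 complete.

63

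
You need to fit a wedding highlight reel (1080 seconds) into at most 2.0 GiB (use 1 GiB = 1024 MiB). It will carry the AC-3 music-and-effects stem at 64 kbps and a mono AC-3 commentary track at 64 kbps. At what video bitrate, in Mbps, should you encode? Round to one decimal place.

Budget: 2.0 GiB = 17179.9 Mb.
Total bitrate budget: 17179.9 Mb / 1080 s = 15.907 Mbps.
Audio total: 64 + 64 = 128 kbps = 0.128 Mbps.
Video: 15.907 − 0.128 = 15.779 Mbps.

15.8 Mbps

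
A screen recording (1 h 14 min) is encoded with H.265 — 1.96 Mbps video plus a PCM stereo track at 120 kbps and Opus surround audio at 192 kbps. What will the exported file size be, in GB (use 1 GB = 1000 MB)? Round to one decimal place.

1.3 GB

1 h 14 min = 74 min = 4440 s
Audio total: 120 + 192 = 312 kbps = 0.312 Mbps.
Total bitrate: 1.96 + 0.312 = 2.272 Mbps.
Stream data: 2.272 Mbps × 4440 s = 10087.7 Mb.
10,088 Mb ÷ 8 = 1,261 MB → 1.261 GB.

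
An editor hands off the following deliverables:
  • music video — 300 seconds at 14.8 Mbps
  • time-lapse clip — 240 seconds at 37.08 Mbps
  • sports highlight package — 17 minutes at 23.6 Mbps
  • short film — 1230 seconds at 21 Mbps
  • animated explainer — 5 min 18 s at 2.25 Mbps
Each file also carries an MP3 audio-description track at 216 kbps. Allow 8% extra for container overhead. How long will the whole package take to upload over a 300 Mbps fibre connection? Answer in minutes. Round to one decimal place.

Audio: 216 kbps = 0.216 Mbps.
music video: 15.016 Mbps × 300 s × 1.08 = 4865.2 Mb
time-lapse clip: 37.296 Mbps × 240 s × 1.08 = 9667.1 Mb
sports highlight package: 23.816 Mbps × 1020 s × 1.08 = 26235.7 Mb
short film: 21.216 Mbps × 1230 s × 1.08 = 28183.3 Mb
animated explainer: 2.466 Mbps × 318 s × 1.08 = 846.9 Mb
Total: 69798.3 Mb = 8724.8 MB.
At 300 Mbps: 69798.3 / 300 = 233 s ≈ 3.88 minutes.

3.9 minutes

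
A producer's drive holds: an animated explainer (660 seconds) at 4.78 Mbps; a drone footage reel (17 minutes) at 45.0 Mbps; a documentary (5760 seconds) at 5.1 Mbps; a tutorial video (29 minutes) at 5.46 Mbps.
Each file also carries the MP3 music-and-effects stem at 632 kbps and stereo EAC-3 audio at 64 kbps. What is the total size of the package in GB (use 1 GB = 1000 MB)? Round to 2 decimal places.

11.79 GB

Audio total: 632 + 64 = 696 kbps = 0.696 Mbps.
animated explainer: 5.476 Mbps × 660 s = 3614.2 Mb
drone footage reel: 45.696 Mbps × 1020 s = 46609.9 Mb
documentary: 5.796 Mbps × 5760 s = 33385.0 Mb
tutorial video: 6.156 Mbps × 1740 s = 10711.4 Mb
Total: 94320.5 Mb = 11790.1 MB.
= 11.79 GB.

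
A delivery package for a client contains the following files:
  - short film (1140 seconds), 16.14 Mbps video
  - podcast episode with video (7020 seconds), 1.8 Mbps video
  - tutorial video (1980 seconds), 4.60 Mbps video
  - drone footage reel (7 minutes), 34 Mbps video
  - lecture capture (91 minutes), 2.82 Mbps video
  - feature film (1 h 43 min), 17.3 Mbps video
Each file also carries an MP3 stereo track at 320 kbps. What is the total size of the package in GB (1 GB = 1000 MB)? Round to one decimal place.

23.0 GB

Audio: 320 kbps = 0.320 Mbps.
short film: 16.460 Mbps × 1140 s = 18764.4 Mb
podcast episode with video: 2.120 Mbps × 7020 s = 14882.4 Mb
tutorial video: 4.920 Mbps × 1980 s = 9741.6 Mb
drone footage reel: 34.320 Mbps × 420 s = 14414.4 Mb
lecture capture: 3.140 Mbps × 5460 s = 17144.4 Mb
feature film: 17.620 Mbps × 6180 s = 108891.6 Mb
Total: 183838.8 Mb = 22979.8 MB.
= 22.98 GB.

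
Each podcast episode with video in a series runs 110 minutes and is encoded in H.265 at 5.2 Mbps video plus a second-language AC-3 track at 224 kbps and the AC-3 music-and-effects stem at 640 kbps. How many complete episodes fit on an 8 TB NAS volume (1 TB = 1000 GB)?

110 min = 6600 s
Audio total: 224 + 640 = 864 kbps = 0.864 Mbps.
Total bitrate: 6.064 Mbps.
Per item: 6.064 Mbps × 6600 s = 40,022 Mb = 5,003 MB.
Capacity: 8 TB = 64,000,000 Mb; 1599.10 items → 1599 complete.

1599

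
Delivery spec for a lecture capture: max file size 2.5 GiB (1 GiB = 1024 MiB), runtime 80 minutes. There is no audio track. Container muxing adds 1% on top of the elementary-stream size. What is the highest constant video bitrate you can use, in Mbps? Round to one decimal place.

4.4 Mbps

Budget: 2.5 GiB = 21474.8 Mb.
Stream payload after overhead: 21474.8 / 1.01 = 21262.2 Mb.
80 min = 4800 s
Total bitrate budget: 21262.2 Mb / 4800 s = 4.430 Mbps.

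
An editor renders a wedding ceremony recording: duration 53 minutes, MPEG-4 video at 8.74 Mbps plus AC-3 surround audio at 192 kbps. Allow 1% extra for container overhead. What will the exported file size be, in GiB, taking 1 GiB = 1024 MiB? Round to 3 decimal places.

53 min = 3180 s
Audio: 192 kbps = 0.192 Mbps.
Total bitrate: 8.74 + 0.192 = 8.932 Mbps.
Stream data: 8.932 Mbps × 3180 s = 28403.8 Mb.
With 1% container overhead: ×1.01.
28,688 Mb = 3,585,974,700 bytes ÷ 1,073,741,824 = 3.340 GiB.

3.340 GiB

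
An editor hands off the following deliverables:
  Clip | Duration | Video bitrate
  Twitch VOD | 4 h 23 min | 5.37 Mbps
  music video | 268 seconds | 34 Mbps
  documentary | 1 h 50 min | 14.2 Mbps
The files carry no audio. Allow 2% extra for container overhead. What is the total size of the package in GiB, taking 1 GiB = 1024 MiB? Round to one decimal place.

22.3 GiB

Twitch VOD: 5.370 Mbps × 15780 s × 1.02 = 86433.4 Mb
music video: 34.000 Mbps × 268 s × 1.02 = 9294.2 Mb
documentary: 14.200 Mbps × 6600 s × 1.02 = 95594.4 Mb
Total: 191322.0 Mb = 23915.3 MB.
= 22.27 GiB.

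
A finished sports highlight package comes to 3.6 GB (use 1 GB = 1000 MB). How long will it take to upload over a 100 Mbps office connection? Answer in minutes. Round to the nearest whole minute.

File: 3.6 GB = 28800.0 Mb.
At 100 Mbps: 28800.0 / 100 = 288.0 s ≈ 4.8 minutes.

5 minutes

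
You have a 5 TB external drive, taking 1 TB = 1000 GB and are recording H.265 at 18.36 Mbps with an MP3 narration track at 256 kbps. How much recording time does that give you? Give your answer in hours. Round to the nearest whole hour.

597 hours

Audio: 256 kbps = 0.256 Mbps.
Total bitrate: 18.36 + 0.256 = 18.616 Mbps.
Capacity: 5 TB = 40,000,000 Mb.
Recording time: 40,000,000 / 18.616 = 2,148,689 s ≈ 597 hours.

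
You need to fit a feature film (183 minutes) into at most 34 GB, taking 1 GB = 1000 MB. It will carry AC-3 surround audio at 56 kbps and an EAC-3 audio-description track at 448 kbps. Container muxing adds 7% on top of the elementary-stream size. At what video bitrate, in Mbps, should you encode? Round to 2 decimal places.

22.65 Mbps

Budget: 34 GB = 272000.0 Mb.
Stream payload after overhead: 272000.0 / 1.07 = 254205.6 Mb.
183 min = 10980 s
Total bitrate budget: 254205.6 Mb / 10980 s = 23.152 Mbps.
Audio total: 56 + 448 = 504 kbps = 0.504 Mbps.
Video: 23.152 − 0.504 = 22.648 Mbps.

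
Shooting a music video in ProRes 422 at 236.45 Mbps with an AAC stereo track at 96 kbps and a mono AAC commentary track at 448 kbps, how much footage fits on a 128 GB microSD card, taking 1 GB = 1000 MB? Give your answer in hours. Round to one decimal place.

1.2 hours

Audio total: 96 + 448 = 544 kbps = 0.544 Mbps.
Total bitrate: 236.45 + 0.544 = 236.994 Mbps.
Capacity: 128 GB = 1,024,000 Mb.
Recording time: 1,024,000 / 236.994 = 4,321 s ≈ 1.20 hours.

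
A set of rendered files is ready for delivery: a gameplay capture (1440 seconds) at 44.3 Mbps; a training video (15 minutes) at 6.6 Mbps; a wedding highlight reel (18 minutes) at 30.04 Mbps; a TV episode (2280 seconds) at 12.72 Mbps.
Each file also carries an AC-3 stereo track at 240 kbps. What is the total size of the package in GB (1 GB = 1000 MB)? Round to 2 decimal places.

Audio: 240 kbps = 0.240 Mbps.
gameplay capture: 44.540 Mbps × 1440 s = 64137.6 Mb
training video: 6.840 Mbps × 900 s = 6156.0 Mb
wedding highlight reel: 30.280 Mbps × 1080 s = 32702.4 Mb
TV episode: 12.960 Mbps × 2280 s = 29548.8 Mb
Total: 132544.8 Mb = 16568.1 MB.
= 16.57 GB.

16.57 GB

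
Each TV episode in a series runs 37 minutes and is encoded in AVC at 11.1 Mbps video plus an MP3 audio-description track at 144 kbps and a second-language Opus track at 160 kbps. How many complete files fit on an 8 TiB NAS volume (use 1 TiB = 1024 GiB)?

2779

37 min = 2220 s
Audio total: 144 + 160 = 304 kbps = 0.304 Mbps.
Total bitrate: 11.404 Mbps.
Per item: 11.404 Mbps × 2220 s = 25,317 Mb = 3,165 MB.
Capacity: 8 TiB = 70,368,744 Mb; 2779.52 items → 2779 complete.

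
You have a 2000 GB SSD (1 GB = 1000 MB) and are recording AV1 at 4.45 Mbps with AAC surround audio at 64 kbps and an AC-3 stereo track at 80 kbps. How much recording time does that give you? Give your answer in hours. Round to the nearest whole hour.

Audio total: 64 + 80 = 144 kbps = 0.144 Mbps.
Total bitrate: 4.45 + 0.144 = 4.594 Mbps.
Capacity: 2000 GB = 16,000,000 Mb.
Recording time: 16,000,000 / 4.594 = 3,482,804 s ≈ 967 hours.

967 hours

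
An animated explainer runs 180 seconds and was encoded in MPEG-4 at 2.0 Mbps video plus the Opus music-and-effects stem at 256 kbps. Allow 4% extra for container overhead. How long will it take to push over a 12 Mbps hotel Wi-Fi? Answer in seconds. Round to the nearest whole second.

35 seconds

Audio: 256 kbps = 0.256 Mbps.
Total bitrate: 2.256 Mbps.
File: 2.256 Mbps × 180 s = 406.1 Mb.
With 4% container overhead: ×1.04. → 422.3 Mb.
At 12 Mbps: 422.3 / 12 = 35.2 s ≈ 35.2 seconds.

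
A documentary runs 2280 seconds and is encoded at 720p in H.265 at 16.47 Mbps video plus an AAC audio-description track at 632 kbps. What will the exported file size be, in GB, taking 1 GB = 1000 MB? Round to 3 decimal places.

4.874 GB

Audio: 632 kbps = 0.632 Mbps.
Total bitrate: 16.47 + 0.632 = 17.102 Mbps.
Stream data: 17.102 Mbps × 2280 s = 38992.6 Mb.
38,993 Mb ÷ 8 = 4,874 MB → 4.874 GB.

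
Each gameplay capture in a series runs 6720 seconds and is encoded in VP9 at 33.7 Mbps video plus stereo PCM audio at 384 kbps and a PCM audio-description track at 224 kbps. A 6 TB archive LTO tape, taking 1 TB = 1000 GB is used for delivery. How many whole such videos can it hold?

208

Audio total: 384 + 224 = 608 kbps = 0.608 Mbps.
Total bitrate: 34.308 Mbps.
Per item: 34.308 Mbps × 6720 s = 230,550 Mb = 28,819 MB.
Capacity: 6 TB = 48,000,000 Mb; 208.20 items → 208 complete.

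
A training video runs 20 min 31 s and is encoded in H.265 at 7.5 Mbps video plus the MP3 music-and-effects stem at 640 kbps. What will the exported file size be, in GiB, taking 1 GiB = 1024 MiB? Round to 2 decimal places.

20 min 31 s = 1231 s
Audio: 640 kbps = 0.640 Mbps.
Total bitrate: 7.5 + 0.640 = 8.140 Mbps.
Stream data: 8.140 Mbps × 1231 s = 10020.3 Mb.
10,020 Mb = 1,252,542,500 bytes ÷ 1,073,741,824 = 1.167 GiB.

1.17 GiB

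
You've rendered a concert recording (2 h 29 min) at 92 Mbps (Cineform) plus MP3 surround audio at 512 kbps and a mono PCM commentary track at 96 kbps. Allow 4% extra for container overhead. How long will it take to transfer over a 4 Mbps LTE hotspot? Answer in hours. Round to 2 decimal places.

2 h 29 min = 149 min = 8940 s
Audio total: 512 + 96 = 608 kbps = 0.608 Mbps.
Total bitrate: 92.608 Mbps.
File: 92.608 Mbps × 8940 s = 827915.5 Mb.
With 4% container overhead: ×1.04. → 861032.1 Mb.
At 4 Mbps: 861032.1 / 4 = 215258.0 s ≈ 59.8 hours.

59.79 hours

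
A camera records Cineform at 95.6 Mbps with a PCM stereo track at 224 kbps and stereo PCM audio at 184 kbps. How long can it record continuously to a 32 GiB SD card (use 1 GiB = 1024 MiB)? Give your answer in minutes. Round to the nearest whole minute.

Audio total: 224 + 184 = 408 kbps = 0.408 Mbps.
Total bitrate: 95.6 + 0.408 = 96.008 Mbps.
Capacity: 32 GiB = 274,878 Mb.
Recording time: 274,878 / 96.008 = 2,863 s ≈ 47.7 minutes.

48 minutes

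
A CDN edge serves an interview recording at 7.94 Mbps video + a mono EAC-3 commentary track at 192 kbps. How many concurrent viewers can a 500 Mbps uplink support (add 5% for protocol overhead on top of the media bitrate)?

Audio: 192 kbps = 0.192 Mbps.
Per-viewer media rate: 8.132 Mbps.
On the wire with 5% overhead: 8.539 Mbps.
500 Mbps = 500.0 Mbps; 500.0 / 8.539 = 58.56 → 58 viewers.

58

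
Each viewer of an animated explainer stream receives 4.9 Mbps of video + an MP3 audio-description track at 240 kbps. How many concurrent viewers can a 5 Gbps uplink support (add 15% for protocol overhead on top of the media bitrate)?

845

Audio: 240 kbps = 0.240 Mbps.
Per-viewer media rate: 5.140 Mbps.
On the wire with 15% overhead: 5.911 Mbps.
5 Gbps = 5,000 Mbps; 5,000 / 5.911 = 845.88 → 845 viewers.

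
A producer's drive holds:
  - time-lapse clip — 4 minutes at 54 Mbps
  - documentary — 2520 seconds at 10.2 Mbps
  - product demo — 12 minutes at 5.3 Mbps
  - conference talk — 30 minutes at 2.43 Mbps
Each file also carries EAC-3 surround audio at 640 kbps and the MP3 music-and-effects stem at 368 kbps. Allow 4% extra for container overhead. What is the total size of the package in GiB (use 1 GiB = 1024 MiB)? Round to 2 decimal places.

Audio total: 640 + 368 = 1008 kbps = 1.008 Mbps.
time-lapse clip: 55.008 Mbps × 240 s × 1.04 = 13730.0 Mb
documentary: 11.208 Mbps × 2520 s × 1.04 = 29373.9 Mb
product demo: 6.308 Mbps × 720 s × 1.04 = 4723.4 Mb
conference talk: 3.438 Mbps × 1800 s × 1.04 = 6435.9 Mb
Total: 54263.3 Mb = 6782.9 MB.
= 6.317 GiB.

6.32 GiB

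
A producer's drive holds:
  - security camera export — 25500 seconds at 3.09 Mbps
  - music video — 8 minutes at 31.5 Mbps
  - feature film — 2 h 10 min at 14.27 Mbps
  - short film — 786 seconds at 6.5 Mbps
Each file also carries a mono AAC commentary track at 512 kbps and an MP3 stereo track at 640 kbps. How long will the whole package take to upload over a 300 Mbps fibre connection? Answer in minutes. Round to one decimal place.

13.9 minutes

Audio total: 512 + 640 = 1152 kbps = 1.152 Mbps.
security camera export: 4.242 Mbps × 25500 s = 108171.0 Mb
music video: 32.652 Mbps × 480 s = 15673.0 Mb
feature film: 15.422 Mbps × 7800 s = 120291.6 Mb
short film: 7.652 Mbps × 786 s = 6014.5 Mb
Total: 250150.0 Mb = 31268.8 MB.
At 300 Mbps: 250150.0 / 300 = 834 s ≈ 13.9 minutes.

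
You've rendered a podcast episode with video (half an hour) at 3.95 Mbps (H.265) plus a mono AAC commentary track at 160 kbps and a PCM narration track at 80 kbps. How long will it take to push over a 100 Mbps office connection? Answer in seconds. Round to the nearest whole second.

75 seconds

30 min = 1800 s
Audio total: 160 + 80 = 240 kbps = 0.240 Mbps.
Total bitrate: 4.190 Mbps.
File: 4.190 Mbps × 1800 s = 7542.0 Mb.
At 100 Mbps: 7542.0 / 100 = 75.4 s ≈ 75.4 seconds.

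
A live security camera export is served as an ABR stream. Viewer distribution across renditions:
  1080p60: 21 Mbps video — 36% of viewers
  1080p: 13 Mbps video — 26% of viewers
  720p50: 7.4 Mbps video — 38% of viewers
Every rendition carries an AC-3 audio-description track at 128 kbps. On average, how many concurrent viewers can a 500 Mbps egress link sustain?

36

Audio: 128 kbps = 0.128 Mbps.
Average per-viewer bitrate: 0.36×21.128 + 0.26×13.128 + 0.38×7.528 = 13.880 Mbps.
500 Mbps = 500.0 Mbps; 500.0 / 13.880 = 36.02 → 36.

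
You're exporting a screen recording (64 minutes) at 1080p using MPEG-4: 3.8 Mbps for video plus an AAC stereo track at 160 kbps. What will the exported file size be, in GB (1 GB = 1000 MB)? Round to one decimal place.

1.9 GB

64 min = 3840 s
Audio: 160 kbps = 0.160 Mbps.
Total bitrate: 3.8 + 0.160 = 3.960 Mbps.
Stream data: 3.960 Mbps × 3840 s = 15206.4 Mb.
15,206 Mb ÷ 8 = 1,901 MB → 1.901 GB.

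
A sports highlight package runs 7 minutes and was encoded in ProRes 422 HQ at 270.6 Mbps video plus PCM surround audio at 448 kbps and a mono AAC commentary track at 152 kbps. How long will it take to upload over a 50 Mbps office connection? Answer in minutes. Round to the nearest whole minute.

7 min = 420 s
Audio total: 448 + 152 = 600 kbps = 0.600 Mbps.
Total bitrate: 271.200 Mbps.
File: 271.200 Mbps × 420 s = 113904.0 Mb.
At 50 Mbps: 113904.0 / 50 = 2278.1 s ≈ 38 minutes.

38 minutes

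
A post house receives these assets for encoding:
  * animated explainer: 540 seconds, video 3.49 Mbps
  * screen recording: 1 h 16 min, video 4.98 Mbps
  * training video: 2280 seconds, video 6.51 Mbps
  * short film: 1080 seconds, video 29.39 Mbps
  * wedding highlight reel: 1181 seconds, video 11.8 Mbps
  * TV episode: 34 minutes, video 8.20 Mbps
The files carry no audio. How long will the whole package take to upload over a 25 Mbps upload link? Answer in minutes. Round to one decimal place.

67.9 minutes

animated explainer: 3.490 Mbps × 540 s = 1884.6 Mb
screen recording: 4.980 Mbps × 4560 s = 22708.8 Mb
training video: 6.510 Mbps × 2280 s = 14842.8 Mb
short film: 29.390 Mbps × 1080 s = 31741.2 Mb
wedding highlight reel: 11.800 Mbps × 1181 s = 13935.8 Mb
TV episode: 8.200 Mbps × 2040 s = 16728.0 Mb
Total: 101841.2 Mb = 12730.1 MB.
At 25 Mbps: 101841.2 / 25 = 4074 s ≈ 67.9 minutes.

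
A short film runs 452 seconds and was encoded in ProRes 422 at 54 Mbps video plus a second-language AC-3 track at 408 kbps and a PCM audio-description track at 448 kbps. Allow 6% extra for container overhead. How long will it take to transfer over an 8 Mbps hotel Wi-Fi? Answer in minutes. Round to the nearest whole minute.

Audio total: 408 + 448 = 856 kbps = 0.856 Mbps.
Total bitrate: 54.856 Mbps.
File: 54.856 Mbps × 452 s = 24794.9 Mb.
With 6% container overhead: ×1.06. → 26282.6 Mb.
At 8 Mbps: 26282.6 / 8 = 3285.3 s ≈ 54.8 minutes.

55 minutes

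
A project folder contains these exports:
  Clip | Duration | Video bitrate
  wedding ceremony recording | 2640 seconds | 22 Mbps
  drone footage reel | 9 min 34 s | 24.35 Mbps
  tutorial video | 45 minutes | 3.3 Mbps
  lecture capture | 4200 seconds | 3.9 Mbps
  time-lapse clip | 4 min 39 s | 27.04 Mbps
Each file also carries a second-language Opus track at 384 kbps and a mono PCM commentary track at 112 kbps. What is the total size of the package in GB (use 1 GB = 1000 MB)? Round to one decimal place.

13.8 GB

Audio total: 384 + 112 = 496 kbps = 0.496 Mbps.
wedding ceremony recording: 22.496 Mbps × 2640 s = 59389.4 Mb
drone footage reel: 24.846 Mbps × 574 s = 14261.6 Mb
tutorial video: 3.796 Mbps × 2700 s = 10249.2 Mb
lecture capture: 4.396 Mbps × 4200 s = 18463.2 Mb
time-lapse clip: 27.536 Mbps × 279 s = 7682.5 Mb
Total: 110046.0 Mb = 13755.7 MB.
= 13.76 GB.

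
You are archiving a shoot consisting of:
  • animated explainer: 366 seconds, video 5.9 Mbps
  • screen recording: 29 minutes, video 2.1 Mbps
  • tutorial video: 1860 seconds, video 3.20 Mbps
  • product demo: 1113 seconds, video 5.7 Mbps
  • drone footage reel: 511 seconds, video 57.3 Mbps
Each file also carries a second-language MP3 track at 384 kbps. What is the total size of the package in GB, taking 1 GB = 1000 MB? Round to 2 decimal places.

Audio: 384 kbps = 0.384 Mbps.
animated explainer: 6.284 Mbps × 366 s = 2299.9 Mb
screen recording: 2.484 Mbps × 1740 s = 4322.2 Mb
tutorial video: 3.584 Mbps × 1860 s = 6666.2 Mb
product demo: 6.084 Mbps × 1113 s = 6771.5 Mb
drone footage reel: 57.684 Mbps × 511 s = 29476.5 Mb
Total: 49536.4 Mb = 6192.0 MB.
= 6.192 GB.

6.19 GB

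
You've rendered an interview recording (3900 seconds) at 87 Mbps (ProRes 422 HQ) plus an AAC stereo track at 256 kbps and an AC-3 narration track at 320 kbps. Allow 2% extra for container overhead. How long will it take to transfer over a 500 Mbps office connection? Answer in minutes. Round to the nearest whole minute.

Audio total: 256 + 320 = 576 kbps = 0.576 Mbps.
Total bitrate: 87.576 Mbps.
File: 87.576 Mbps × 3900 s = 341546.4 Mb.
With 2% container overhead: ×1.02. → 348377.3 Mb.
At 500 Mbps: 348377.3 / 500 = 696.8 s ≈ 11.6 minutes.

12 minutes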